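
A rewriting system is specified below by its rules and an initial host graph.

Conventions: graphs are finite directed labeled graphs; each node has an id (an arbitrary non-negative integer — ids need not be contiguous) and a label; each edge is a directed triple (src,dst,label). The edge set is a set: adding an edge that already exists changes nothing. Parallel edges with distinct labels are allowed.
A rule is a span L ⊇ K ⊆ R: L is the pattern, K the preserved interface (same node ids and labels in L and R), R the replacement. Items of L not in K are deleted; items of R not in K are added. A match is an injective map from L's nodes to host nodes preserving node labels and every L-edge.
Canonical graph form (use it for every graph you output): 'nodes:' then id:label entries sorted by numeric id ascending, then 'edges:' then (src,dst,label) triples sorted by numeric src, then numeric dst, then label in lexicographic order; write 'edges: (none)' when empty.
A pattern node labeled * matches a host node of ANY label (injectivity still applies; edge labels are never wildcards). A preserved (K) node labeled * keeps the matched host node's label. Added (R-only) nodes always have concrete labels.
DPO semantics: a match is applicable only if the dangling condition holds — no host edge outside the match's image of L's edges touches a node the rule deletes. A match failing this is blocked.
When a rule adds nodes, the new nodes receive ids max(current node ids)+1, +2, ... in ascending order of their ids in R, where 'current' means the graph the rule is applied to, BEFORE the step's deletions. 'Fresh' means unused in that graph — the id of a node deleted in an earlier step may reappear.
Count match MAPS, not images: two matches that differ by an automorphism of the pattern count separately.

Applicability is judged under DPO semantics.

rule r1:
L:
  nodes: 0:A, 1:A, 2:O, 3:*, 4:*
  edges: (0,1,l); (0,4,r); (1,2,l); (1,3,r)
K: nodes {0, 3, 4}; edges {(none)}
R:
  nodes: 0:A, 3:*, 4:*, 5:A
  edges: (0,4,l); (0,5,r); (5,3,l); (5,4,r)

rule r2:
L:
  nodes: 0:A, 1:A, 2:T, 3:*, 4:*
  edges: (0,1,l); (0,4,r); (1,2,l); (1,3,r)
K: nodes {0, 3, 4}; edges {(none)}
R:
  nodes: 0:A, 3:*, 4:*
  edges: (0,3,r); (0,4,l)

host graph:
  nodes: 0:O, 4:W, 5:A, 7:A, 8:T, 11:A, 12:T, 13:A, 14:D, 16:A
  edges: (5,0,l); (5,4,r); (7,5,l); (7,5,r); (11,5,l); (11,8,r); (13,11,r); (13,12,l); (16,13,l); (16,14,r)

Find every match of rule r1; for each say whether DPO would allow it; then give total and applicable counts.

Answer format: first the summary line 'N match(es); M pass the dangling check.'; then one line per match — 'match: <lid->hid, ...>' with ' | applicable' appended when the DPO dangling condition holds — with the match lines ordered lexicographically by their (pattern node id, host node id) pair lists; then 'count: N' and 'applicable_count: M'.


1 match(es); 0 pass the dangling check.
match: 0->11, 1->5, 2->0, 3->4, 4->8
count: 1
applicable_count: 0


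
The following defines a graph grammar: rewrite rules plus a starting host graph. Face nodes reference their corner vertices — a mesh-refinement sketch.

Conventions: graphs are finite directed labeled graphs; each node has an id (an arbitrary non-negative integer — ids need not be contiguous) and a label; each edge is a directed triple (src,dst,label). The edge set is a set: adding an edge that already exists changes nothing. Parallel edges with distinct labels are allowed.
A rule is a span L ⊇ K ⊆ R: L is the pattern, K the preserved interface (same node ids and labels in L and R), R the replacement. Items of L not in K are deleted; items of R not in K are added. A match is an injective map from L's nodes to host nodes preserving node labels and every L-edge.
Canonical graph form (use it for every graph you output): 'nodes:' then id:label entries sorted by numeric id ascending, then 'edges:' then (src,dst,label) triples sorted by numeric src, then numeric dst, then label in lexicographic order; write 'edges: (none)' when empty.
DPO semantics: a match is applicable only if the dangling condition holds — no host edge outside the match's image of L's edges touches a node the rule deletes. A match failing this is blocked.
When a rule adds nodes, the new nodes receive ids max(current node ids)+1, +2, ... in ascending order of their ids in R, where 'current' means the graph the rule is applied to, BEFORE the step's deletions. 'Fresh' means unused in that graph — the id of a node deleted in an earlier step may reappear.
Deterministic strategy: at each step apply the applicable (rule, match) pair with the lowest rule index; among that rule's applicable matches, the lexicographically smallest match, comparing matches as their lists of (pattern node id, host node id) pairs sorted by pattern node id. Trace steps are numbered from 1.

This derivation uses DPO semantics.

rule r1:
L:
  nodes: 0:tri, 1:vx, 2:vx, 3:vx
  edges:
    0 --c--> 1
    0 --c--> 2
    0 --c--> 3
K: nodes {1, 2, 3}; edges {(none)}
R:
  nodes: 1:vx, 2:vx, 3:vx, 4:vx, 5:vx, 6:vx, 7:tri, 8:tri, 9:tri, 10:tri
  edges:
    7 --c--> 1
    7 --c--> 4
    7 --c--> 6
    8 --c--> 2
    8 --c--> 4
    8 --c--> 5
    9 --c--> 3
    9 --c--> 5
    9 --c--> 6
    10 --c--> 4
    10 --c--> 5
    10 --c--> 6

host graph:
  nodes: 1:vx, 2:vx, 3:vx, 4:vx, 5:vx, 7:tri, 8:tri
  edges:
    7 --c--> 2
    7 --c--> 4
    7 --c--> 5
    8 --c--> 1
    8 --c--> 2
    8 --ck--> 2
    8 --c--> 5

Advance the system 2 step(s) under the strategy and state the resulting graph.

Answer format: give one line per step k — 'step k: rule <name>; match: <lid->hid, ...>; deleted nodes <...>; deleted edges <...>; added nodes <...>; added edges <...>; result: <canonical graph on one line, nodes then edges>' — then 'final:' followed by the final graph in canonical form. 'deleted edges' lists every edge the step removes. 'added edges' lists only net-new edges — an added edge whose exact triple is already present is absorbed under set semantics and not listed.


step 1: rule r1; match: 0->7, 1->2, 2->4, 3->5; deleted nodes 7; deleted edges (7,2,c); (7,4,c); (7,5,c); added nodes 9, 10, 11, 12, 13, 14, 15; added edges (12,2,c); (12,9,c); (12,11,c); (13,4,c); (13,9,c); (13,10,c); (14,5,c); (14,10,c); (14,11,c); (15,9,c); (15,10,c); (15,11,c); result: nodes: 1:vx, 2:vx, 3:vx, 4:vx, 5:vx, 8:tri, 9:vx, 10:vx, 11:vx, 12:tri, 13:tri, 14:tri, 15:tri edges: (8,1,c); (8,2,c); (8,2,ck); (8,5,c); (12,2,c); (12,9,c); (12,11,c); (13,4,c); (13,9,c); (13,10,c); (14,5,c); (14,10,c); (14,11,c); (15,9,c); (15,10,c); (15,11,c)
step 2: rule r1; match: 0->12, 1->2, 2->9, 3->11; deleted nodes 12; deleted edges (12,2,c); (12,9,c); (12,11,c); added nodes 16, 17, 18, 19, 20, 21, 22; added edges (19,2,c); (19,16,c); (19,18,c); (20,9,c); (20,16,c); (20,17,c); (21,11,c); (21,17,c); (21,18,c); (22,16,c); (22,17,c); (22,18,c); result: nodes: 1:vx, 2:vx, 3:vx, 4:vx, 5:vx, 8:tri, 9:vx, 10:vx, 11:vx, 13:tri, 14:tri, 15:tri, 16:vx, 17:vx, 18:vx, 19:tri, 20:tri, 21:tri, 22:tri edges: (8,1,c); (8,2,c); (8,2,ck); (8,5,c); (13,4,c); (13,9,c); (13,10,c); (14,5,c); (14,10,c); (14,11,c); (15,9,c); (15,10,c); (15,11,c); (19,2,c); (19,16,c); (19,18,c); (20,9,c); (20,16,c); (20,17,c); (21,11,c); (21,17,c); (21,18,c); (22,16,c); (22,17,c); (22,18,c)
final:
nodes: 1:vx, 2:vx, 3:vx, 4:vx, 5:vx, 8:tri, 9:vx, 10:vx, 11:vx, 13:tri, 14:tri, 15:tri, 16:vx, 17:vx, 18:vx, 19:tri, 20:tri, 21:tri, 22:tri
edges: (8,1,c); (8,2,c); (8,2,ck); (8,5,c); (13,4,c); (13,9,c); (13,10,c); (14,5,c); (14,10,c); (14,11,c); (15,9,c); (15,10,c); (15,11,c); (19,2,c); (19,16,c); (19,18,c); (20,9,c); (20,16,c); (20,17,c); (21,11,c); (21,17,c); (21,18,c); (22,16,c); (22,17,c); (22,18,c)


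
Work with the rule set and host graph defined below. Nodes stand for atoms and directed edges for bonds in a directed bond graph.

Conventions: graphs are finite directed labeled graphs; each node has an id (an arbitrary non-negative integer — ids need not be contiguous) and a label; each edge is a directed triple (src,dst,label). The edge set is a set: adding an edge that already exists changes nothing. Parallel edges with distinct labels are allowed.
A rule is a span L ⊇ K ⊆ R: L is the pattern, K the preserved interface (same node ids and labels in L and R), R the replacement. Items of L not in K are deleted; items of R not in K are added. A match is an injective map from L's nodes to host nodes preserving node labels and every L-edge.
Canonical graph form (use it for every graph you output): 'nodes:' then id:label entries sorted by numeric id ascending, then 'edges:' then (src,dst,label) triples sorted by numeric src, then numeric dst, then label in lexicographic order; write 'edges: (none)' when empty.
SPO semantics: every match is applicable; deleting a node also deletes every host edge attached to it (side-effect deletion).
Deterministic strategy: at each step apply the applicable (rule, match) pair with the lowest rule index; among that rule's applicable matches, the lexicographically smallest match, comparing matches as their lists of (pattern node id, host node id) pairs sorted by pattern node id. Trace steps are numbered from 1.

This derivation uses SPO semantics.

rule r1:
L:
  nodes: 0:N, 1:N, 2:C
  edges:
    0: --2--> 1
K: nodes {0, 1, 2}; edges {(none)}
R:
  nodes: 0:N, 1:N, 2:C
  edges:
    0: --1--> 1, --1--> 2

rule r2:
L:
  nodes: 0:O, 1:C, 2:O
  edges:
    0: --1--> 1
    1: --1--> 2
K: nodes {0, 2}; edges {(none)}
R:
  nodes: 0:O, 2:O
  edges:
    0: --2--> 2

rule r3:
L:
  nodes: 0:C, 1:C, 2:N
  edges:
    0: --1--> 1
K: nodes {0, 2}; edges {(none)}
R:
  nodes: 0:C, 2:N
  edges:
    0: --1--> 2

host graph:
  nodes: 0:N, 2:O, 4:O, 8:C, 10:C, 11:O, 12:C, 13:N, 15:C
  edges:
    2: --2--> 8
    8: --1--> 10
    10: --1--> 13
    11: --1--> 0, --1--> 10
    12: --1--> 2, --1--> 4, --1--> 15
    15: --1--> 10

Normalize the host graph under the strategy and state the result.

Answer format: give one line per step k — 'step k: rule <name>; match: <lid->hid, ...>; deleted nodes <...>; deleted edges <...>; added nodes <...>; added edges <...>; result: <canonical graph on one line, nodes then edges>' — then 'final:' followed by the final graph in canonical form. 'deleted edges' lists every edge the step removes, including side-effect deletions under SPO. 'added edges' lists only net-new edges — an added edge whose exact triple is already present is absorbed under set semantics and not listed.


step 1: rule r3; match: 0->8, 1->10, 2->0; deleted nodes 10; deleted edges (8,10,1); (10,13,1); (11,10,1); (15,10,1); added nodes (none); added edges (8,0,1); result: nodes: 0:N, 2:O, 4:O, 8:C, 11:O, 12:C, 13:N, 15:C edges: (2,8,2); (8,0,1); (11,0,1); (12,2,1); (12,4,1); (12,15,1)
step 2: rule r3; match: 0->12, 1->15, 2->0; deleted nodes 15; deleted edges (12,15,1); added nodes (none); added edges (12,0,1); result: nodes: 0:N, 2:O, 4:O, 8:C, 11:O, 12:C, 13:N edges: (2,8,2); (8,0,1); (11,0,1); (12,0,1); (12,2,1); (12,4,1)
final:
nodes: 0:N, 2:O, 4:O, 8:C, 11:O, 12:C, 13:N
edges: (2,8,2); (8,0,1); (11,0,1); (12,0,1); (12,2,1); (12,4,1)


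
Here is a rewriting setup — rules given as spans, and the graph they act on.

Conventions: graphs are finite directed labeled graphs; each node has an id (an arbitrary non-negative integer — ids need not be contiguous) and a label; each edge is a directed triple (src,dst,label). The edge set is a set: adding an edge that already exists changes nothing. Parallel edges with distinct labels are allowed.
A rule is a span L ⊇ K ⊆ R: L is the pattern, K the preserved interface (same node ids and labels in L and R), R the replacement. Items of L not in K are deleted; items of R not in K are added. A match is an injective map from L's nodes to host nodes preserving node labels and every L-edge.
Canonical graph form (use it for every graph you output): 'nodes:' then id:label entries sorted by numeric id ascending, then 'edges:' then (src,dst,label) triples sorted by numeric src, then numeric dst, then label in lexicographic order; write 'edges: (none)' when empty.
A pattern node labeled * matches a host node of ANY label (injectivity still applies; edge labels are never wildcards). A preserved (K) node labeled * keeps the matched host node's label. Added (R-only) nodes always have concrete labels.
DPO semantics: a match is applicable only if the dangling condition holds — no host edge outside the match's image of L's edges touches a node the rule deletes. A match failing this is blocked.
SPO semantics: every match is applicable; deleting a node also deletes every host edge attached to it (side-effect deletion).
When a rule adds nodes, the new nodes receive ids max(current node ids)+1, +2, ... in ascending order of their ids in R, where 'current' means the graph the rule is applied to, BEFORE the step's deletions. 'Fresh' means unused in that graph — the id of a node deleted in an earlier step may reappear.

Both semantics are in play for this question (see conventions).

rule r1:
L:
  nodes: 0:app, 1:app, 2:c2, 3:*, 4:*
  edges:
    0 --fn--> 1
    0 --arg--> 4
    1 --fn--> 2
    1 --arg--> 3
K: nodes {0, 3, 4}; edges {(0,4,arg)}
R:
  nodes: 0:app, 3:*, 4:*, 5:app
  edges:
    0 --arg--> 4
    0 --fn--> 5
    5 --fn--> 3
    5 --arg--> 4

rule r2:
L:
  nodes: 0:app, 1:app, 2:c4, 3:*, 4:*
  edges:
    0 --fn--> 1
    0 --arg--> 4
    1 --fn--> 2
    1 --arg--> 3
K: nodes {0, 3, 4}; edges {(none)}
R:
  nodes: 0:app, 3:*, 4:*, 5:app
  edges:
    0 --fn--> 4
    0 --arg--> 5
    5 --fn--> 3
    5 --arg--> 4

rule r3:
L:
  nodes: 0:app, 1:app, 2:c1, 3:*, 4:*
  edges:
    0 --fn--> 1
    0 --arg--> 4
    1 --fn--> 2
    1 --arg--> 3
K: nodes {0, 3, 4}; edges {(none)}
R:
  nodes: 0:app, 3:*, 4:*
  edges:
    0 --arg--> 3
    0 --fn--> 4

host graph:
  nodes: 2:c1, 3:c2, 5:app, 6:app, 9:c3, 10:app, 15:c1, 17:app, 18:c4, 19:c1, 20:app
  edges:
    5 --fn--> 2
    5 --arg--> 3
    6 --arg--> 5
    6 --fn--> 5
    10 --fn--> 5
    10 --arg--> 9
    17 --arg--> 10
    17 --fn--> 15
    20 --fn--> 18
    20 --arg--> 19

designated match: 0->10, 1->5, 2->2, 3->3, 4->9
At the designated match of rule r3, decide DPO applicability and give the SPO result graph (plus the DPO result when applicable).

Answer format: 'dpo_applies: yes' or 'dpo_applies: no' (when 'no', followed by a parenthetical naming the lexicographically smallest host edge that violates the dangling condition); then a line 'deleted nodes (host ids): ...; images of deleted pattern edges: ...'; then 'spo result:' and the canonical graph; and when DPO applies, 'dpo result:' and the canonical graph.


dpo_applies: no
(the rule deletes node 5, which keeps host edge (6,5,arg) outside the match image — the dangling condition fails, DPO blocks; SPO proceeds and side-deletes such edges)
deleted nodes (host ids): 2, 5; images of deleted pattern edges: (5,2,fn); (5,3,arg); (10,5,fn); (10,9,arg)
spo result:
nodes: 3:c2, 6:app, 9:c3, 10:app, 15:c1, 17:app, 18:c4, 19:c1, 20:app
edges: (10,3,arg); (10,9,fn); (17,10,arg); (17,15,fn); (20,18,fn); (20,19,arg)


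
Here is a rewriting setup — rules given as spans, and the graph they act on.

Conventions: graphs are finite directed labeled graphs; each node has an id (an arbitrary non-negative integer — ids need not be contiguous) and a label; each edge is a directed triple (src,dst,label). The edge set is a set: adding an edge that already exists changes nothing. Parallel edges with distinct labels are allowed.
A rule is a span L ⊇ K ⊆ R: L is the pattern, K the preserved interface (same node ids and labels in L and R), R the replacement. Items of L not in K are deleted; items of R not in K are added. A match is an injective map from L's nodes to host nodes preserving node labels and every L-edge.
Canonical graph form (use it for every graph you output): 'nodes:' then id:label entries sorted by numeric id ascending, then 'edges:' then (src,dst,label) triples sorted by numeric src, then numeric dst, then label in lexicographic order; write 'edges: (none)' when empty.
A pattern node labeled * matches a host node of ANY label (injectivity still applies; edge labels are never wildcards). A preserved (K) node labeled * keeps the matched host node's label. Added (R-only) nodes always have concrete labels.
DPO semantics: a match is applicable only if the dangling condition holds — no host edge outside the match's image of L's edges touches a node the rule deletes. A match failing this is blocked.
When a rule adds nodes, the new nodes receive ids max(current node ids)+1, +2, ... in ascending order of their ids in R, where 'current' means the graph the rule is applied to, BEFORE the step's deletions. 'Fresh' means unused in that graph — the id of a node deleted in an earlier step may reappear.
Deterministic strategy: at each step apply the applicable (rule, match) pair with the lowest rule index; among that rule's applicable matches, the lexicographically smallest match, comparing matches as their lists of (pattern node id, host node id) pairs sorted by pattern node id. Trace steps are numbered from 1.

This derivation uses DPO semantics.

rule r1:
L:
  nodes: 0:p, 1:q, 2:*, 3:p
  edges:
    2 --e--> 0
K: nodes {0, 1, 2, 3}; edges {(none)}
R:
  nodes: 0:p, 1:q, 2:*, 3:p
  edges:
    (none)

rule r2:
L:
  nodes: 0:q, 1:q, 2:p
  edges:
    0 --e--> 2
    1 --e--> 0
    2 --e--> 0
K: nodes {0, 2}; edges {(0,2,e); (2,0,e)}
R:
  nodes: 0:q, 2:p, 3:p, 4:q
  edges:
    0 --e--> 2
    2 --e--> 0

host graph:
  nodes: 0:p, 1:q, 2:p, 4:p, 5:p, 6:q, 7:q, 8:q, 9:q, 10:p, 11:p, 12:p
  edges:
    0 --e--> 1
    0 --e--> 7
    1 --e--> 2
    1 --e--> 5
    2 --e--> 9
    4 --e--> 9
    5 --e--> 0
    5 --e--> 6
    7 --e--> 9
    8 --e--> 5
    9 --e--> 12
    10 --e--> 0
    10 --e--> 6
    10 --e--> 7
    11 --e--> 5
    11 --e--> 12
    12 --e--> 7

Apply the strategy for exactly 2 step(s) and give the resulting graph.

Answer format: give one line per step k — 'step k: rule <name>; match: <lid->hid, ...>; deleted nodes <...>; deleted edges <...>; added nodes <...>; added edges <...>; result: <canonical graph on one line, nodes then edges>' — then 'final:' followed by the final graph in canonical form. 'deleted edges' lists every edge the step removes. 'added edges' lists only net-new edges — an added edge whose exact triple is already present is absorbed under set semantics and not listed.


step 1: rule r1; match: 0->0, 1->1, 2->5, 3->2; deleted nodes (none); deleted edges (5,0,e); added nodes (none); added edges (none); result: nodes: 0:p, 1:q, 2:p, 4:p, 5:p, 6:q, 7:q, 8:q, 9:q, 10:p, 11:p, 12:p edges: (0,1,e); (0,7,e); (1,2,e); (1,5,e); (2,9,e); (4,9,e); (5,6,e); (7,9,e); (8,5,e); (9,12,e); (10,0,e); (10,6,e); (10,7,e); (11,5,e); (11,12,e); (12,7,e)
step 2: rule r1; match: 0->0, 1->1, 2->10, 3->2; deleted nodes (none); deleted edges (10,0,e); added nodes (none); added edges (none); result: nodes: 0:p, 1:q, 2:p, 4:p, 5:p, 6:q, 7:q, 8:q, 9:q, 10:p, 11:p, 12:p edges: (0,1,e); (0,7,e); (1,2,e); (1,5,e); (2,9,e); (4,9,e); (5,6,e); (7,9,e); (8,5,e); (9,12,e); (10,6,e); (10,7,e); (11,5,e); (11,12,e); (12,7,e)
final:
nodes: 0:p, 1:q, 2:p, 4:p, 5:p, 6:q, 7:q, 8:q, 9:q, 10:p, 11:p, 12:p
edges: (0,1,e); (0,7,e); (1,2,e); (1,5,e); (2,9,e); (4,9,e); (5,6,e); (7,9,e); (8,5,e); (9,12,e); (10,6,e); (10,7,e); (11,5,e); (11,12,e); (12,7,e)


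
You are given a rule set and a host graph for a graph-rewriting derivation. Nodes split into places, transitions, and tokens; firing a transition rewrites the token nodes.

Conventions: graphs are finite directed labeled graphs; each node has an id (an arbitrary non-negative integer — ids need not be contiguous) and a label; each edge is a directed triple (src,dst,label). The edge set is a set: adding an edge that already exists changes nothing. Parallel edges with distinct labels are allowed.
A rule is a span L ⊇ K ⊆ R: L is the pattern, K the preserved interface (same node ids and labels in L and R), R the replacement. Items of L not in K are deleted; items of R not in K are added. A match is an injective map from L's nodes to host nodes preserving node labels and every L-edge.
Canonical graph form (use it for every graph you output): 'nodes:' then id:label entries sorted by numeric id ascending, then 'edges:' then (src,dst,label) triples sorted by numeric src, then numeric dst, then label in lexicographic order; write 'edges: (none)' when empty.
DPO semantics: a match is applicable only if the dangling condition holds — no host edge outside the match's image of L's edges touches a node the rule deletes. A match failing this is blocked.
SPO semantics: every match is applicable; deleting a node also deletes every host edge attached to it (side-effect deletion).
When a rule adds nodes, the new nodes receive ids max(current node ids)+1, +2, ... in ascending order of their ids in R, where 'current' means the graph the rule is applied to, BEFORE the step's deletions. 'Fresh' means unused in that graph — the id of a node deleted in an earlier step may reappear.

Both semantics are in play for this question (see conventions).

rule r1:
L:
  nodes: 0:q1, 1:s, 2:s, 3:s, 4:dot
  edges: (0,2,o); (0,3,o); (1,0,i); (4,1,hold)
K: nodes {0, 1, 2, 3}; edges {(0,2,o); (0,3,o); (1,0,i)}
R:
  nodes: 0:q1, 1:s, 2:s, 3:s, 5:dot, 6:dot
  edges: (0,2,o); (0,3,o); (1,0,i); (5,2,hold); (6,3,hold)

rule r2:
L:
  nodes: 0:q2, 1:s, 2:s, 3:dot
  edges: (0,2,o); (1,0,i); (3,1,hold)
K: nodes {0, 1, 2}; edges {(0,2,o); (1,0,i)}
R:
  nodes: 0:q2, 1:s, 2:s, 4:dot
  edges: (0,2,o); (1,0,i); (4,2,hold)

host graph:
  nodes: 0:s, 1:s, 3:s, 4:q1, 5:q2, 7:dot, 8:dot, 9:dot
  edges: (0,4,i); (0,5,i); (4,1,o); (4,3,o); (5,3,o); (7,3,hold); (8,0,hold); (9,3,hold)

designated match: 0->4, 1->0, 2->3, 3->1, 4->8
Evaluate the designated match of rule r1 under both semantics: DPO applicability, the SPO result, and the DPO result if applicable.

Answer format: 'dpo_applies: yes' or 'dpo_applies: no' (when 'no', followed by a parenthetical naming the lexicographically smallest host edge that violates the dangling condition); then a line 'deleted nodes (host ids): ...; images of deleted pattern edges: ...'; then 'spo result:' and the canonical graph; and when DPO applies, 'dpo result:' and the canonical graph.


dpo_applies: yes
deleted nodes (host ids): 8; images of deleted pattern edges: (8,0,hold)
spo result:
nodes: 0:s, 1:s, 3:s, 4:q1, 5:q2, 7:dot, 9:dot, 10:dot, 11:dot
edges: (0,4,i); (0,5,i); (4,1,o); (4,3,o); (5,3,o); (7,3,hold); (9,3,hold); (10,3,hold); (11,1,hold)
dpo result:
nodes: 0:s, 1:s, 3:s, 4:q1, 5:q2, 7:dot, 9:dot, 10:dot, 11:dot
edges: (0,4,i); (0,5,i); (4,1,o); (4,3,o); (5,3,o); (7,3,hold); (9,3,hold); (10,3,hold); (11,1,hold)


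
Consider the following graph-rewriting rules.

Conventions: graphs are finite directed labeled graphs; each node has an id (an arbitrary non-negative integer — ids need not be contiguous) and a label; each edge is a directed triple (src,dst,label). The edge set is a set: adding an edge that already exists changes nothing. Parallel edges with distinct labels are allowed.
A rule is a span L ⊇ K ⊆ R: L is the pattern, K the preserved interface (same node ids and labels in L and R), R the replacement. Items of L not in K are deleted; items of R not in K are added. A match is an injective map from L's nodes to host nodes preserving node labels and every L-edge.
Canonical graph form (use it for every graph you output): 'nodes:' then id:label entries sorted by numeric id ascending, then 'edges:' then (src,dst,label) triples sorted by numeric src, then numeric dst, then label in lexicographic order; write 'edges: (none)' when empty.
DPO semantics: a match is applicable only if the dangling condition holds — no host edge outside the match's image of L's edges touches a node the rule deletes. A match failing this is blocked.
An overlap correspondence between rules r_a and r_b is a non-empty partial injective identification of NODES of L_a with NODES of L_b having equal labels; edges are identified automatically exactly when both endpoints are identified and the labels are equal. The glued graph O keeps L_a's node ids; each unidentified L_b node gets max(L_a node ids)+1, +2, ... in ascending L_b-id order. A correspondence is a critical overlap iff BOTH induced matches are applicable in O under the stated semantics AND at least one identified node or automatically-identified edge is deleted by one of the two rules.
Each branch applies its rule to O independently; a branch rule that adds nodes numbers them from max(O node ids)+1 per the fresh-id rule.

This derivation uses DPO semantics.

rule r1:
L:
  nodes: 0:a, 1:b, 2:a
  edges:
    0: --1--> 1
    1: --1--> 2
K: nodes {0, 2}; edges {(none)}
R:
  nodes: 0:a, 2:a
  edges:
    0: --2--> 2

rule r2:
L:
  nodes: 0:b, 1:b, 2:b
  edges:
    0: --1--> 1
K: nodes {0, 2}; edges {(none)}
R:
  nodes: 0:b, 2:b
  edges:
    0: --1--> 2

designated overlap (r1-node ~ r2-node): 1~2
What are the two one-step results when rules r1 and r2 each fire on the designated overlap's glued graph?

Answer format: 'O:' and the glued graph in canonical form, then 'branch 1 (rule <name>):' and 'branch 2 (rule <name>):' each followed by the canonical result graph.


O:
nodes: 0:a, 1:b, 2:a, 3:b, 4:b
edges: (0,1,1); (1,2,1); (3,4,1)
branch 1 (rule r1):
nodes: 0:a, 2:a, 3:b, 4:b
edges: (0,2,2); (3,4,1)
branch 2 (rule r2):
nodes: 0:a, 1:b, 2:a, 3:b
edges: (0,1,1); (1,2,1); (3,1,1)


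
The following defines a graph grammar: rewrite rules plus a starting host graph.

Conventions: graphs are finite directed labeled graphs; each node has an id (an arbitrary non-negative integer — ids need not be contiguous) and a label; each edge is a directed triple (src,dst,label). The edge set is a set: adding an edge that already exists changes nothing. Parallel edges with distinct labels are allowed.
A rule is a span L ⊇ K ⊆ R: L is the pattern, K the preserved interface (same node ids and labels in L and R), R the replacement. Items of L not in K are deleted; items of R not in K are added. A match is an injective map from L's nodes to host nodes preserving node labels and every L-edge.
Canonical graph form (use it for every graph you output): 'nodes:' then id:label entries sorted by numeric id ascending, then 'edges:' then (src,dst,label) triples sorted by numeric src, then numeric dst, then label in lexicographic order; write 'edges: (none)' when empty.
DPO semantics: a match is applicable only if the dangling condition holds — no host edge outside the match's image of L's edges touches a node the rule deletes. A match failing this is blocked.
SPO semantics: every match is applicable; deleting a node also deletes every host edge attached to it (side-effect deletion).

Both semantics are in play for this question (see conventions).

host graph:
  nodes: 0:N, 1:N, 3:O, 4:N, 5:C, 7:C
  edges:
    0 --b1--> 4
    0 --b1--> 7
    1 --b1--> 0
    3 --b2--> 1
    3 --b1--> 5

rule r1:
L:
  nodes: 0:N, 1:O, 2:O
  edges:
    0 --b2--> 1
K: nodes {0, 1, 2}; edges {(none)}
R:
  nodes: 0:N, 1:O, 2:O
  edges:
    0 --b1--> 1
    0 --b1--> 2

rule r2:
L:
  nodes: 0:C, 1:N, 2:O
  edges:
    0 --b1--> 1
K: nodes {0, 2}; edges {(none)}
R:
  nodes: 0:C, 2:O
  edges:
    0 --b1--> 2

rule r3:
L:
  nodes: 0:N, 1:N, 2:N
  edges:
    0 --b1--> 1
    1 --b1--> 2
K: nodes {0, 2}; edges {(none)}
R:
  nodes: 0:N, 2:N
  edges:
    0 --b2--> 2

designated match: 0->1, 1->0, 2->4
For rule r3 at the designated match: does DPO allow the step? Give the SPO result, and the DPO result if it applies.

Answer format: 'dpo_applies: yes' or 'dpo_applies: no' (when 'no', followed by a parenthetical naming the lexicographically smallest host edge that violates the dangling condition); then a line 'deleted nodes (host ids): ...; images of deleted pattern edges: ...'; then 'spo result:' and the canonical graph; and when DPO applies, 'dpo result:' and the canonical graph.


dpo_applies: no
(the rule deletes node 0, which keeps host edge (0,7,b1) outside the match image — the dangling condition fails, DPO blocks; SPO proceeds and side-deletes such edges)
deleted nodes (host ids): 0; images of deleted pattern edges: (0,4,b1); (1,0,b1)
spo result:
nodes: 1:N, 3:O, 4:N, 5:C, 7:C
edges: (1,4,b2); (3,1,b2); (3,5,b1)


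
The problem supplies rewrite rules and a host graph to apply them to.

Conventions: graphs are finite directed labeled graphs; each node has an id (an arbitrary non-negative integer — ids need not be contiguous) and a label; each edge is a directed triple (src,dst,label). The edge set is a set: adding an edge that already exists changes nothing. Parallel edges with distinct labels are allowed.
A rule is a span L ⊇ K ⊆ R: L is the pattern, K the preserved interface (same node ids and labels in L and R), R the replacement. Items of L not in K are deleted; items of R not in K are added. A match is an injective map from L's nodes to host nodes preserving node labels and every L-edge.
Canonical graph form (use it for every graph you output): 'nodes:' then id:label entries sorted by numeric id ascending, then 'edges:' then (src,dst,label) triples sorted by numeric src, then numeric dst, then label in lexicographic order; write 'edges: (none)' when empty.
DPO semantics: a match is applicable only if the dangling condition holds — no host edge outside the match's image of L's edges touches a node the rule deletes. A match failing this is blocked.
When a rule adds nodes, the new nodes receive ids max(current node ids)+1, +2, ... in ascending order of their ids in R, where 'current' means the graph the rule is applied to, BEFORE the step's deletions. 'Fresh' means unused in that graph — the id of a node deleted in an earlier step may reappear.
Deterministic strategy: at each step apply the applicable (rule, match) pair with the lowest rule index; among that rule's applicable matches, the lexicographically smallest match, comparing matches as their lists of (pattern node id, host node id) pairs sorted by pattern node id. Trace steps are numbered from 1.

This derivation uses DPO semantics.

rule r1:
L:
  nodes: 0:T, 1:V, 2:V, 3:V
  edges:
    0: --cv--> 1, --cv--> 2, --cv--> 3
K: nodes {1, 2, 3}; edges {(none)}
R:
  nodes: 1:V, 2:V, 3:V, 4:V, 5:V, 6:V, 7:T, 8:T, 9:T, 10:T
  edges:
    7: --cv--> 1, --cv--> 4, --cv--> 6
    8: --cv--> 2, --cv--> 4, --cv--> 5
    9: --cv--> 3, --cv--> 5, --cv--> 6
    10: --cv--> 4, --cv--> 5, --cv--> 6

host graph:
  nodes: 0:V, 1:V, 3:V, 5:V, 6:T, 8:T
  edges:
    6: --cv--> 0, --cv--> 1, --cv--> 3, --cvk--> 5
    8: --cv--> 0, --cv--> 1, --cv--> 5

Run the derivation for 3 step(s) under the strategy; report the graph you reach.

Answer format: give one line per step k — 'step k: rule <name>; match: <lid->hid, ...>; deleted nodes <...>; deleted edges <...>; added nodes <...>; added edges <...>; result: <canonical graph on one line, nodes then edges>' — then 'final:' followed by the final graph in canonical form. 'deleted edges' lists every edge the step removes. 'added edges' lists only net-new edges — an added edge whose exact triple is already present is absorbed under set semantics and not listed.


step 1: rule r1; match: 0->8, 1->0, 2->1, 3->5; deleted nodes 8; deleted edges (8,0,cv); (8,1,cv); (8,5,cv); added nodes 9, 10, 11, 12, 13, 14, 15; added edges (12,0,cv); (12,9,cv); (12,11,cv); (13,1,cv); (13,9,cv); (13,10,cv); (14,5,cv); (14,10,cv); (14,11,cv); (15,9,cv); (15,10,cv); (15,11,cv); result: nodes: 0:V, 1:V, 3:V, 5:V, 6:T, 9:V, 10:V, 11:V, 12:T, 13:T, 14:T, 15:T edges: (6,0,cv); (6,1,cv); (6,3,cv); (6,5,cvk); (12,0,cv); (12,9,cv); (12,11,cv); (13,1,cv); (13,9,cv); (13,10,cv); (14,5,cv); (14,10,cv); (14,11,cv); (15,9,cv); (15,10,cv); (15,11,cv)
step 2: rule r1; match: 0->12, 1->0, 2->9, 3->11; deleted nodes 12; deleted edges (12,0,cv); (12,9,cv); (12,11,cv); added nodes 16, 17, 18, 19, 20, 21, 22; added edges (19,0,cv); (19,16,cv); (19,18,cv); (20,9,cv); (20,16,cv); (20,17,cv); (21,11,cv); (21,17,cv); (21,18,cv); (22,16,cv); (22,17,cv); (22,18,cv); result: nodes: 0:V, 1:V, 3:V, 5:V, 6:T, 9:V, 10:V, 11:V, 13:T, 14:T, 15:T, 16:V, 17:V, 18:V, 19:T, 20:T, 21:T, 22:T edges: (6,0,cv); (6,1,cv); (6,3,cv); (6,5,cvk); (13,1,cv); (13,9,cv); (13,10,cv); (14,5,cv); (14,10,cv); (14,11,cv); (15,9,cv); (15,10,cv); (15,11,cv); (19,0,cv); (19,16,cv); (19,18,cv); (20,9,cv); (20,16,cv); (20,17,cv); (21,11,cv); (21,17,cv); (21,18,cv); (22,16,cv); (22,17,cv); (22,18,cv)
step 3: rule r1; match: 0->13, 1->1, 2->9, 3->10; deleted nodes 13; deleted edges (13,1,cv); (13,9,cv); (13,10,cv); added nodes 23, 24, 25, 26, 27, 28, 29; added edges (26,1,cv); (26,23,cv); (26,25,cv); (27,9,cv); (27,23,cv); (27,24,cv); (28,10,cv); (28,24,cv); (28,25,cv); (29,23,cv); (29,24,cv); (29,25,cv); result: nodes: 0:V, 1:V, 3:V, 5:V, 6:T, 9:V, 10:V, 11:V, 14:T, 15:T, 16:V, 17:V, 18:V, 19:T, 20:T, 21:T, 22:T, 23:V, 24:V, 25:V, 26:T, 27:T, 28:T, 29:T edges: (6,0,cv); (6,1,cv); (6,3,cv); (6,5,cvk); (14,5,cv); (14,10,cv); (14,11,cv); (15,9,cv); (15,10,cv); (15,11,cv); (19,0,cv); (19,16,cv); (19,18,cv); (20,9,cv); (20,16,cv); (20,17,cv); (21,11,cv); (21,17,cv); (21,18,cv); (22,16,cv); (22,17,cv); (22,18,cv); (26,1,cv); (26,23,cv); (26,25,cv); (27,9,cv); (27,23,cv); (27,24,cv); (28,10,cv); (28,24,cv); (28,25,cv); (29,23,cv); (29,24,cv); (29,25,cv)
final:
nodes: 0:V, 1:V, 3:V, 5:V, 6:T, 9:V, 10:V, 11:V, 14:T, 15:T, 16:V, 17:V, 18:V, 19:T, 20:T, 21:T, 22:T, 23:V, 24:V, 25:V, 26:T, 27:T, 28:T, 29:T
edges: (6,0,cv); (6,1,cv); (6,3,cv); (6,5,cvk); (14,5,cv); (14,10,cv); (14,11,cv); (15,9,cv); (15,10,cv); (15,11,cv); (19,0,cv); (19,16,cv); (19,18,cv); (20,9,cv); (20,16,cv); (20,17,cv); (21,11,cv); (21,17,cv); (21,18,cv); (22,16,cv); (22,17,cv); (22,18,cv); (26,1,cv); (26,23,cv); (26,25,cv); (27,9,cv); (27,23,cv); (27,24,cv); (28,10,cv); (28,24,cv); (28,25,cv); (29,23,cv); (29,24,cv); (29,25,cv)


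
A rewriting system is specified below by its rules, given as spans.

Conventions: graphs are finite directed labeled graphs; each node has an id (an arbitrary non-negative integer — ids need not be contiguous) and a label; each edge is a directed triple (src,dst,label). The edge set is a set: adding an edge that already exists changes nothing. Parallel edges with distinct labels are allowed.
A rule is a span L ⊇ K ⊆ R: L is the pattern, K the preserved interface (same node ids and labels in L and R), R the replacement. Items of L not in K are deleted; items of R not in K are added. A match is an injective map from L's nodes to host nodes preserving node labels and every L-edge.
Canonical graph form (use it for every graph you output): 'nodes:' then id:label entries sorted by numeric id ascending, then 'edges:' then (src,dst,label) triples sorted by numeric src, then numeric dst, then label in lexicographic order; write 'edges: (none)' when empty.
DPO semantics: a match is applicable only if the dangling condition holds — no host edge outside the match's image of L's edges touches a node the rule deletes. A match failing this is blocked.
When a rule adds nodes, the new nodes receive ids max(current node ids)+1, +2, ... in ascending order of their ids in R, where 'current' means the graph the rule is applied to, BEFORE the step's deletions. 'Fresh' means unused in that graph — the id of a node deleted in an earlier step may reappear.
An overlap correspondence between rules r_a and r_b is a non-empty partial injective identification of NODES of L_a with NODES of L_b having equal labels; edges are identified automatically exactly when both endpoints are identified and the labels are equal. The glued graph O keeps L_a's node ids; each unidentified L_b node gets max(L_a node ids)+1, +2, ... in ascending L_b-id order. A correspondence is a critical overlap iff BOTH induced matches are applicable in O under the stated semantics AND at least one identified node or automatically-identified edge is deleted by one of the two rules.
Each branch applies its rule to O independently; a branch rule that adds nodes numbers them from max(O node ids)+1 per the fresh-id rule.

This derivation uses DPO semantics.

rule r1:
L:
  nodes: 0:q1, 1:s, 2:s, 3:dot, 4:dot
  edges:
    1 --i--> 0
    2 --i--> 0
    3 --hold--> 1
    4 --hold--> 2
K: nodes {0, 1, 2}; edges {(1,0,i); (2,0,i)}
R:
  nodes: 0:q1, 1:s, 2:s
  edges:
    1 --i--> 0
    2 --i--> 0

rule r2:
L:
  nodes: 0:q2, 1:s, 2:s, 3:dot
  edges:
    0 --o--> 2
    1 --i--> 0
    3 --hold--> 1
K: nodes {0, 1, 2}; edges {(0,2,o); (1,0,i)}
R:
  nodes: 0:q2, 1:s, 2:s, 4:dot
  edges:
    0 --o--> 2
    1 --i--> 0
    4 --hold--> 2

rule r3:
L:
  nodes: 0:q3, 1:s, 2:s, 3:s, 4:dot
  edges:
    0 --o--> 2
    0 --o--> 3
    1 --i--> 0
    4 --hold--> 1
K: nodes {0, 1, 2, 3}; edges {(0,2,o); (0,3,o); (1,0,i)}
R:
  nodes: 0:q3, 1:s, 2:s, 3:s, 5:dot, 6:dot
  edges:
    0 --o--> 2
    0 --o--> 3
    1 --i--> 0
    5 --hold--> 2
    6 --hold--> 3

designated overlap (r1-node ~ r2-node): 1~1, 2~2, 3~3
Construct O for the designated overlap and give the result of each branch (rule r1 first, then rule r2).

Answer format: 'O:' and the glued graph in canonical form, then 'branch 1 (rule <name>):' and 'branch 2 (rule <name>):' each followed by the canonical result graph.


O:
nodes: 0:q1, 1:s, 2:s, 3:dot, 4:dot, 5:q2
edges: (1,0,i); (1,5,i); (2,0,i); (3,1,hold); (4,2,hold); (5,2,o)
branch 1 (rule r1):
nodes: 0:q1, 1:s, 2:s, 5:q2
edges: (1,0,i); (1,5,i); (2,0,i); (5,2,o)
branch 2 (rule r2):
nodes: 0:q1, 1:s, 2:s, 4:dot, 5:q2, 6:dot
edges: (1,0,i); (1,5,i); (2,0,i); (4,2,hold); (5,2,o); (6,2,hold)


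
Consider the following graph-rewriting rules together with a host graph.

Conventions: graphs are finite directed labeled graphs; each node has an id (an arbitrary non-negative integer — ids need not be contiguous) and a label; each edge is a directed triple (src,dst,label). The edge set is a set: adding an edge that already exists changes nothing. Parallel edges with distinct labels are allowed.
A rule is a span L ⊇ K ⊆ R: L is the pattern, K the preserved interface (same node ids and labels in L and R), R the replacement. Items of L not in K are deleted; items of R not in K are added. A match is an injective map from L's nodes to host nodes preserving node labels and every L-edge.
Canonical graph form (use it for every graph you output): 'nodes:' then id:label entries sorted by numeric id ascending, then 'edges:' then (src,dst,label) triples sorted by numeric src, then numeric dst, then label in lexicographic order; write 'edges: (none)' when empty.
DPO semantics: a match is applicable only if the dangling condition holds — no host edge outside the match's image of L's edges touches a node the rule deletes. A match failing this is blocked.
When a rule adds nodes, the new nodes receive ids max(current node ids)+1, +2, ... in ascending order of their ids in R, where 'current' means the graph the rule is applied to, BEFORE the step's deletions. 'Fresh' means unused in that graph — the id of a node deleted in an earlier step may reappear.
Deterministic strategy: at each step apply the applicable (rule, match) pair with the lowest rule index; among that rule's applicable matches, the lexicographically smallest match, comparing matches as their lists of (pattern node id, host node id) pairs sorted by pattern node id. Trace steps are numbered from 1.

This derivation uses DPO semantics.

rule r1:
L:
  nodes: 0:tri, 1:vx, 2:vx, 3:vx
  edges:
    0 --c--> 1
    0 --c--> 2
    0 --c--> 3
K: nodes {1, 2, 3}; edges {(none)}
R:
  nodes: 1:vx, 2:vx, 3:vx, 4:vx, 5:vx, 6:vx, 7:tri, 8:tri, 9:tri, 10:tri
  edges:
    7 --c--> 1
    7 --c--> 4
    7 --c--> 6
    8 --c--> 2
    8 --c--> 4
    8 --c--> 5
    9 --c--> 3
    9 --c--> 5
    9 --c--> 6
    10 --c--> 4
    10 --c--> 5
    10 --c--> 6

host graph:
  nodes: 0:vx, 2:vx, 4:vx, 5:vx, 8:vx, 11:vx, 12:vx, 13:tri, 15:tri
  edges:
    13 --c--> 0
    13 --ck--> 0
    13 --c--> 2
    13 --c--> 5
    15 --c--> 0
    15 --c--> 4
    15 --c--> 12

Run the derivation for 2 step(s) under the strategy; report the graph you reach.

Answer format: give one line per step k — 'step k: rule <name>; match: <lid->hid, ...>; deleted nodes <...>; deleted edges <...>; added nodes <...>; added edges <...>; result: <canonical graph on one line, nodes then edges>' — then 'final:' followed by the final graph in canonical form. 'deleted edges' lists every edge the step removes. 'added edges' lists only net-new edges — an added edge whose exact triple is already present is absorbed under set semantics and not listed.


step 1: rule r1; match: 0->15, 1->0, 2->4, 3->12; deleted nodes 15; deleted edges (15,0,c); (15,4,c); (15,12,c); added nodes 16, 17, 18, 19, 20, 21, 22; added edges (19,0,c); (19,16,c); (19,18,c); (20,4,c); (20,16,c); (20,17,c); (21,12,c); (21,17,c); (21,18,c); (22,16,c); (22,17,c); (22,18,c); result: nodes: 0:vx, 2:vx, 4:vx, 5:vx, 8:vx, 11:vx, 12:vx, 13:tri, 16:vx, 17:vx, 18:vx, 19:tri, 20:tri, 21:tri, 22:tri edges: (13,0,c); (13,0,ck); (13,2,c); (13,5,c); (19,0,c); (19,16,c); (19,18,c); (20,4,c); (20,16,c); (20,17,c); (21,12,c); (21,17,c); (21,18,c); (22,16,c); (22,17,c); (22,18,c)
step 2: rule r1; match: 0->19, 1->0, 2->16, 3->18; deleted nodes 19; deleted edges (19,0,c); (19,16,c); (19,18,c); added nodes 23, 24, 25, 26, 27, 28, 29; added edges (26,0,c); (26,23,c); (26,25,c); (27,16,c); (27,23,c); (27,24,c); (28,18,c); (28,24,c); (28,25,c); (29,23,c); (29,24,c); (29,25,c); result: nodes: 0:vx, 2:vx, 4:vx, 5:vx, 8:vx, 11:vx, 12:vx, 13:tri, 16:vx, 17:vx, 18:vx, 20:tri, 21:tri, 22:tri, 23:vx, 24:vx, 25:vx, 26:tri, 27:tri, 28:tri, 29:tri edges: (13,0,c); (13,0,ck); (13,2,c); (13,5,c); (20,4,c); (20,16,c); (20,17,c); (21,12,c); (21,17,c); (21,18,c); (22,16,c); (22,17,c); (22,18,c); (26,0,c); (26,23,c); (26,25,c); (27,16,c); (27,23,c); (27,24,c); (28,18,c); (28,24,c); (28,25,c); (29,23,c); (29,24,c); (29,25,c)
final:
nodes: 0:vx, 2:vx, 4:vx, 5:vx, 8:vx, 11:vx, 12:vx, 13:tri, 16:vx, 17:vx, 18:vx, 20:tri, 21:tri, 22:tri, 23:vx, 24:vx, 25:vx, 26:tri, 27:tri, 28:tri, 29:tri
edges: (13,0,c); (13,0,ck); (13,2,c); (13,5,c); (20,4,c); (20,16,c); (20,17,c); (21,12,c); (21,17,c); (21,18,c); (22,16,c); (22,17,c); (22,18,c); (26,0,c); (26,23,c); (26,25,c); (27,16,c); (27,23,c); (27,24,c); (28,18,c); (28,24,c); (28,25,c); (29,23,c); (29,24,c); (29,25,c)
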